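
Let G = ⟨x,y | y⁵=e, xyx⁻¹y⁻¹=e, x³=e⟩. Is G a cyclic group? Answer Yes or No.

|G| = 15. The element xy has order 15 (its powers give 15 distinct elements), so ⟨xy⟩ = G and G is cyclic.

Answer: Yes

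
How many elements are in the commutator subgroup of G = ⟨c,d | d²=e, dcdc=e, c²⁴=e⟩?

G' = [G, G] is generated by all commutators. The generator-pair commutators are: [c, d] = c².
The subgroup they normally generate is {e, c², c⁴, c⁶, c⁸, c¹⁰, c¹², c¹⁴, c¹⁶, c¹⁸, c²⁰, c²²}, of order 12.
Check: |G/G'| = 48/12 = 4 is the order of the abelianisation.

Answer: 12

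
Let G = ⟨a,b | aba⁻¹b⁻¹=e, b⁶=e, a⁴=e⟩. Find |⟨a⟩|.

|⟨a⟩| equals the order of a. Compute successive powers until reaching e:
  a¹ = a, a² = a², a³ = a³, a⁴ = e.
The smallest positive k with aᵏ = e is 4, so |⟨a⟩| = 4.

Answer: 4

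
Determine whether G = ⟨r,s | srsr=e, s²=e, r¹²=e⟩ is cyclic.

Every cyclic group is abelian. But r·s = rs while s·r = r¹¹s, so r·s ≠ s·r and G is not abelian. Hence G is not cyclic.

Answer: No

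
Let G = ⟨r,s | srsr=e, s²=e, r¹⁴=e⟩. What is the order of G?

Enumerate words in the generators, reducing via the relations: the distinct elements are
  {e, r, s, rs, r², r³, r⁴, r⁵, r⁶, r⁷, r⁸, r⁹, r²s, r³s, r¹², r¹³, r¹¹, r¹⁰, r⁴s, r⁵s, r⁶s, r⁷s, r⁸s, r⁹s, r¹²s, r¹³s, r¹¹s, r¹⁰s}.
No further products give new elements, so |G| = 28.

Answer: 28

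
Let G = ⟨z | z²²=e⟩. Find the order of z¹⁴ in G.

Compute successive powers until reaching e:
  (z¹⁴)¹ = z¹⁴, (z¹⁴)² = z⁶, (z¹⁴)³ = z²⁰, (z¹⁴)⁴ = z¹², (z¹⁴)⁵ = z⁴, (z¹⁴)⁶ = z¹⁸, (z¹⁴)⁷ = z¹⁰, (z¹⁴)⁸ = z², (z¹⁴)⁹ = z¹⁶, (z¹⁴)¹⁰ = z⁸, (z¹⁴)¹¹ = e.
The smallest positive k with (z¹⁴)ᵏ = e is 11.

Answer: 11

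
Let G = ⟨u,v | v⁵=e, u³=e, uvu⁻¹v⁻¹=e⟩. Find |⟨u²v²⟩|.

|⟨u²v²⟩| equals the order of u²v². Compute successive powers until reaching e:
  (u²v²)¹ = u²v², (u²v²)² = uv⁴, (u²v²)³ = v, (u²v²)⁴ = u²v³, (u²v²)⁵ = u, (u²v²)⁶ = v², (u²v²)⁷ = u²v⁴, (u²v²)⁸ = uv, (u²v²)⁹ = v³, (u²v²)¹⁰ = u², (u²v²)¹¹ = uv², (u²v²)¹² = v⁴, (u²v²)¹³ = u²v, (u²v²)¹⁴ = uv³, (u²v²)¹⁵ = e.
The smallest positive k with (u²v²)ᵏ = e is 15, so |⟨u²v²⟩| = 15.

Answer: 15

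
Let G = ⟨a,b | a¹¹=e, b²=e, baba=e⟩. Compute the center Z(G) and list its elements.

An element z ∈ Z(G) iff z commutes with every generator.
For example e is central: e·a = a = a·e; e·b = b = b·e.
Whereas a ∉ Z(G) since a·b = ab ≠ a¹⁰b = b·a.
Checking each of the 22 elements this way gives Z(G) = {e}, of order 1.

Answer: {e}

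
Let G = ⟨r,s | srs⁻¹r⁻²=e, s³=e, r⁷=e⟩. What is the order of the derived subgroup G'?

G' = [G, G] is generated by all commutators. The generator-pair commutators are: [r, s] = r⁶.
The subgroup they normally generate is {e, r, r², r³, r⁴, r⁵, r⁶}, of order 7.
Check: |G/G'| = 21/7 = 3 is the order of the abelianisation.

Answer: 7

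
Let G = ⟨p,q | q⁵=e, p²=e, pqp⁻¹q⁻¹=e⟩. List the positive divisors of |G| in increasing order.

|G| = 10 = 2 · 5. By Lagrange's theorem the order of any subgroup divides 10; the divisors of 10 are 1, 2, 5, 10.

Answer: 1, 2, 5, 10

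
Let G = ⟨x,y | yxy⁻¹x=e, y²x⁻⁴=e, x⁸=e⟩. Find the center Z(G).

An element z ∈ Z(G) iff z commutes with every generator.
For example x⁴ is central: (x⁴)·x = x⁵ = x·(x⁴); (x⁴)·y = y⁻¹ = y·(x⁴).
Whereas x ∉ Z(G) since x·y = xy ≠ x³y⁻¹ = y·x.
Checking each of the 16 elements this way gives Z(G) = {e, x⁴}, of order 2.

Answer: {e, x⁴}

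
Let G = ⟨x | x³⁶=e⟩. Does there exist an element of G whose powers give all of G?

|G| = 36. The element x has order 36 (its powers give 36 distinct elements), so ⟨x⟩ = G and G is cyclic.

Answer: Yes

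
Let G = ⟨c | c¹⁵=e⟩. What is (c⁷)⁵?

Compute successive powers of (c⁷), reducing at each step:
  (c⁷)²: (c⁷) · c⁷ = c¹⁴
  (c⁷)³: (c¹⁴) · c⁷ = c⁶
  (c⁷)⁴: (c⁶) · c⁷ = c¹³
  (c⁷)⁵: (c¹³) · c⁷ = c⁵

Answer: c⁵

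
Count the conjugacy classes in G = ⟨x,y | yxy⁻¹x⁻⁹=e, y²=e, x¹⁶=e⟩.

The conjugacy classes (representative and size) are:
  [e] (size 1), [x⁹] (size 2), [x²] (size 1), [x³] (size 2), [x⁴] (size 1), [x¹³] (size 2), [x⁶] (size 1), [x¹⁵] (size 2), [x⁸] (size 1), [x¹⁰] (size 1), [x¹²] (size 1), [x¹⁴] (size 1), [y] (size 2), [xy] (size 2), [x²y] (size 2), [x¹¹y] (size 2), [x⁴y] (size 2), [x¹³y] (size 2), [x¹⁴y] (size 2), [x¹⁵y] (size 2).
Class equation: 1 + 2 + 1 + 2 + 1 + 2 + 1 + 2 + 1 + 1 + 1 + 1 + 2 + 2 + 2 + 2 + 2 + 2 + 2 + 2 = 32 = |G|. So G has 20 conjugacy classes.

Answer: 20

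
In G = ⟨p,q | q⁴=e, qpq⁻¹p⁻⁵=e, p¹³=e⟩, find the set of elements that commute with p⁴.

⟨p⁴⟩ ⊆ C_G(p⁴) since powers of p⁴ commute with p⁴; so |C_G(p⁴)| ≥ |⟨p⁴⟩| = 13.
By orbit–stabilizer, |C_G(p⁴)| = |G| / |conj. class of p⁴| = 52 / 4 = 13.
The 13 elements commuting with p⁴ are {e, p, p², p³, p⁴, p⁵, p⁶, p⁷, p⁸, p⁹, p¹⁰, p¹¹, p¹²}.

Answer: {e, p, p², p³, p⁴, p⁵, p⁶, p⁷, p⁸, p⁹, p¹⁰, p¹¹, p¹²}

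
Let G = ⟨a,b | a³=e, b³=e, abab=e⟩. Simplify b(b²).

Compute b · (b²) by multiplying left to right and reducing via the relations at each step:
  b · b² = e

Answer: e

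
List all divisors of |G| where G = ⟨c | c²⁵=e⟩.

|G| = 25 = 5². By Lagrange's theorem the order of any subgroup divides 25; the divisors of 25 are 1, 5, 25.

Answer: 1, 5, 25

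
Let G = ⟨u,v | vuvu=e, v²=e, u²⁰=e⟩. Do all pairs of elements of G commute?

u·v = uv but v·u = u¹⁹v, so u·v ≠ v·u and G is not abelian.

Answer: No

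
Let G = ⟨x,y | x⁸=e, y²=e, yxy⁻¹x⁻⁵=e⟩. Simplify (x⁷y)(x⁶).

Compute (x⁷y) · (x⁶) by multiplying left to right and reducing via the relations at each step:
  (x⁷y) · x⁶ = x⁵y

Answer: x⁵y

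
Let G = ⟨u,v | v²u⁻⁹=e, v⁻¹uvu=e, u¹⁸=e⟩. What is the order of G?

Enumerate words in the generators, reducing via the relations: the distinct elements are
  {e, u, v, uv, u², u³, u⁴, u⁵, u⁶, u⁷, u⁸, u⁹, u²v, u³v, u¹², u¹³, u¹¹, u¹⁰, u¹⁴, u¹⁵, u¹⁶, u¹⁷, u⁴v, u⁵v, u⁶v, u⁷v, u⁸v, v⁻¹, uv⁻¹, u²v⁻¹, u³v⁻¹, u⁴v⁻¹, u⁵v⁻¹, u⁶v⁻¹, u⁷v⁻¹, u⁸v⁻¹}.
No further products give new elements, so |G| = 36.

Answer: 36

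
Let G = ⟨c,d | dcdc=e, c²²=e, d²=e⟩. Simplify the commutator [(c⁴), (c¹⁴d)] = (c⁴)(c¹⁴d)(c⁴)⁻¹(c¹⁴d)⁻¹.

[(c⁴), (c¹⁴d)] = (c⁴)·(c¹⁴d)·(c⁴)⁻¹·(c¹⁴d)⁻¹.
  (c⁴) · (c¹⁴d) = c¹⁸d
  (c¹⁸d) · (c¹⁸) = d
  d · (c¹⁴d) = c⁸

Answer: c⁸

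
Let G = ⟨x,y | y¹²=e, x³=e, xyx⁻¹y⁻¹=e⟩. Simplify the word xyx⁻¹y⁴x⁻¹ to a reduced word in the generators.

Multiply left to right, reducing at each step:
  x · y = xy
  (xy) · x⁻¹ = y
  y · y⁴ = y⁵
  (y⁵) · x⁻¹ = x²y⁵

Answer: x²y⁵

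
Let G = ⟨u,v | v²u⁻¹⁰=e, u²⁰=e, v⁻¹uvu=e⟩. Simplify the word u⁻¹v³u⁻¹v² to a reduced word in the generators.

Multiply left to right, reducing at each step:
  (u¹⁹) · v³ = u⁹v
  (u⁹v) · u⁻¹ = v⁻¹
  (v⁻¹) · v² = v

Answer: v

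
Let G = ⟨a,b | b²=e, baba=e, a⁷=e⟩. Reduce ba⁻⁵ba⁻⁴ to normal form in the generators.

Multiply left to right, reducing at each step:
  b · a⁻⁵ = a⁵b
  (a⁵b) · b = a⁵
  (a⁵) · a⁻⁴ = a

Answer: a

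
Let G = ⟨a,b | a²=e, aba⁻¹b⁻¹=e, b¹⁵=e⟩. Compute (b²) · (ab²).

Compute (b²) · (ab²) by multiplying left to right and reducing via the relations at each step:
  (b²) · a = ab²
  (ab²) · b² = ab⁴

Answer: ab⁴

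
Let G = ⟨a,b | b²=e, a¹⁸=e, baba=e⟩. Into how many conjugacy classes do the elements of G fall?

The conjugacy classes (representative and size) are:
  [e] (size 1), [a] (size 2), [a²] (size 2), [a³] (size 2), [a¹⁴] (size 2), [a⁵] (size 2), [a¹²] (size 2), [a⁷] (size 2), [a¹⁰] (size 2), [a⁹] (size 1), [a¹⁰b] (size 9), [ab] (size 9).
Class equation: 1 + 2 + 2 + 2 + 2 + 2 + 2 + 2 + 2 + 1 + 9 + 9 = 36 = |G|. So G has 12 conjugacy classes.

Answer: 12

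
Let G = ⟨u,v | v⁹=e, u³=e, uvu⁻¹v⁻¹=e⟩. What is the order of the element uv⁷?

Compute successive powers until reaching e:
  (uv⁷)¹ = uv⁷, (uv⁷)² = u²v⁵, (uv⁷)³ = v³, (uv⁷)⁴ = uv, (uv⁷)⁵ = u²v⁸, (uv⁷)⁶ = v⁶, (uv⁷)⁷ = uv⁴, (uv⁷)⁸ = u²v², (uv⁷)⁹ = e.
The smallest positive k with (uv⁷)ᵏ = e is 9.

Answer: 9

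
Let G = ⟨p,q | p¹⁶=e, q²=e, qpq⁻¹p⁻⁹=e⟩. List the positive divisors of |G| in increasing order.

|G| = 32 = 2⁵. By Lagrange's theorem the order of any subgroup divides 32; the divisors of 32 are 1, 2, 4, 8, 16, 32.

Answer: 1, 2, 4, 8, 16, 32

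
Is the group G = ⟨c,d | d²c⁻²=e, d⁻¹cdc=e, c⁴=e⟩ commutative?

c·d = cd but d·c = cd⁻¹, so c·d ≠ d·c and G is not abelian.

Answer: No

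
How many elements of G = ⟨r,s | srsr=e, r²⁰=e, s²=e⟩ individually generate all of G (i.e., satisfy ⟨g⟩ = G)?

⟨g⟩ = G would require ord(g) = |G| = 40, but the maximum element order in G is 20 < 40. So G is not cyclic and no single element generates it: the count is 0.

Answer: 0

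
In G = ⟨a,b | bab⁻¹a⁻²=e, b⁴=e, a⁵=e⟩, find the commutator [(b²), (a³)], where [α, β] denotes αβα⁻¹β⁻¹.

[(b²), (a³)] = (b²)·(a³)·(b²)⁻¹·(a³)⁻¹.
  (b²) · (a³) = a²b²
  (a²b²) · (b²) = a²
  (a²) · (a²) = a⁴

Answer: a⁴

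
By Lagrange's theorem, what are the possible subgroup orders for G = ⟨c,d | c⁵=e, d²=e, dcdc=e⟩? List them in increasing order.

|G| = 10 = 2 · 5. By Lagrange's theorem the order of any subgroup divides 10; the divisors of 10 are 1, 2, 5, 10.

Answer: 1, 2, 5, 10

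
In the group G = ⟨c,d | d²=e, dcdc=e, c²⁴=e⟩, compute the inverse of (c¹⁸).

The order of (c¹⁸) is 4 (smallest k with (c¹⁸)ᵏ = e), so (c¹⁸)⁻¹ = (c¹⁸)³ = c⁶.
Check: (c¹⁸) · (c⁶) → (c¹⁸) · c⁶ = e, giving e as required.

Answer: c⁶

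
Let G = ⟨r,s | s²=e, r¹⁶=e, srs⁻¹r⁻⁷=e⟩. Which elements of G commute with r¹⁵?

⟨r¹⁵⟩ ⊆ C_G(r¹⁵) since powers of r¹⁵ commute with r¹⁵; so |C_G(r¹⁵)| ≥ |⟨r¹⁵⟩| = 16.
By orbit–stabilizer, |C_G(r¹⁵)| = |G| / |conj. class of r¹⁵| = 32 / 2 = 16.
The 16 elements commuting with r¹⁵ are {e, r, r², r³, r⁴, r⁵, r⁶, r⁷, r⁸, r⁹, r¹⁰, r¹¹, r¹², r¹³, r¹⁴, r¹⁵}.

Answer: {e, r, r², r³, r⁴, r⁵, r⁶, r⁷, r⁸, r⁹, r¹⁰, r¹¹, r¹², r¹³, r¹⁴, r¹⁵}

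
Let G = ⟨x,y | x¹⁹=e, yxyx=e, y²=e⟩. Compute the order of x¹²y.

Compute successive powers until reaching e:
  (x¹²y)¹ = x¹²y, (x¹²y)² = e.
The smallest positive k with (x¹²y)ᵏ = e is 2.

Answer: 2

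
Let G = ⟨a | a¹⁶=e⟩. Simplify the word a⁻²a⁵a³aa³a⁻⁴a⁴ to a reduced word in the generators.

Multiply left to right, reducing at each step:
  (a¹⁴) · a⁵ = a³
  (a³) · a³ = a⁶
  (a⁶) · a = a⁷
  (a⁷) · a³ = a¹⁰
  (a¹⁰) · a⁻⁴ = a⁶
  (a⁶) · a⁴ = a¹⁰

Answer: a¹⁰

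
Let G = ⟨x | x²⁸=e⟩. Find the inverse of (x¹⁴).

The order of (x¹⁴) is 2 (smallest k with (x¹⁴)ᵏ = e), so (x¹⁴)⁻¹ = (x¹⁴)¹ = x¹⁴.
Check: (x¹⁴) · (x¹⁴) → (x¹⁴) · x¹⁴ = e, giving e as required.

Answer: x¹⁴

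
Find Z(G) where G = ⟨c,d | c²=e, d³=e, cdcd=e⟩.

An element z ∈ Z(G) iff z commutes with every generator.
For example e is central: e·c = c = c·e; e·d = d = d·e.
Whereas c ∉ Z(G) since c·d = cd ≠ cd² = d·c.
Checking each of the 6 elements this way gives Z(G) = {e}, of order 1.

Answer: {e}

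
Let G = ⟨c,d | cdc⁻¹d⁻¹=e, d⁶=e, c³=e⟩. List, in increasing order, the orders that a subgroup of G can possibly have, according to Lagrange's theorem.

|G| = 18 = 2 · 3². By Lagrange's theorem the order of any subgroup divides 18; the divisors of 18 are 1, 2, 3, 6, 9, 18.

Answer: 1, 2, 3, 6, 9, 18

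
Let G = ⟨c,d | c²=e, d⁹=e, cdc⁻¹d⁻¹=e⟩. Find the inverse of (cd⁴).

The order of (cd⁴) is 18 (smallest k with (cd⁴)ᵏ = e), so (cd⁴)⁻¹ = (cd⁴)¹⁷ = cd⁵.
Check: (cd⁴) · (cd⁵) → (cd⁴) · c = d⁴;   (d⁴) · d⁵ = e, giving e as required.

Answer: cd⁵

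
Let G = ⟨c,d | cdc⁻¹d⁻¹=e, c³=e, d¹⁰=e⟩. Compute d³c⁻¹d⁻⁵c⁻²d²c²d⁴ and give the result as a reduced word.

Multiply left to right, reducing at each step:
  (d³) · c⁻¹ = c²d³
  (c²d³) · d⁻⁵ = c²d⁸
  (c²d⁸) · c⁻² = d⁸
  (d⁸) · d² = e
  e · c² = c²
  (c²) · d⁴ = c²d⁴

Answer: c²d⁴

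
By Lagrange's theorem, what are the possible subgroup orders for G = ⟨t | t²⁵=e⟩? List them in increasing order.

|G| = 25 = 5². By Lagrange's theorem the order of any subgroup divides 25; the divisors of 25 are 1, 5, 25.

Answer: 1, 5, 25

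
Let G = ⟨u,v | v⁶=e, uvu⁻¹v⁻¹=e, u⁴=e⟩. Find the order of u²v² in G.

Compute successive powers until reaching e:
  (u²v²)¹ = u²v², (u²v²)² = v⁴, (u²v²)³ = u², (u²v²)⁴ = v², (u²v²)⁵ = u²v⁴, (u²v²)⁶ = e.
The smallest positive k with (u²v²)ᵏ = e is 6.

Answer: 6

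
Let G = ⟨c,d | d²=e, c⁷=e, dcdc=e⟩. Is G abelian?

c·d = cd but d·c = c⁶d, so c·d ≠ d·c and G is not abelian.

Answer: No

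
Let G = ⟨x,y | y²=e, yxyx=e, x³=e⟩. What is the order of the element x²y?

Compute successive powers until reaching e:
  (x²y)¹ = x²y, (x²y)² = e.
The smallest positive k with (x²y)ᵏ = e is 2.

Answer: 2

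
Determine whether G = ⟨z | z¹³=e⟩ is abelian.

G has a single generator, so G is cyclic and hence abelian.

Answer: Yes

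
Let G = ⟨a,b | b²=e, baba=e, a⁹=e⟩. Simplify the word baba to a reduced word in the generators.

Multiply left to right, reducing at each step:
  b · a = a⁸b
  (a⁸b) · b = a⁸
  (a⁸) · a = e

Answer: e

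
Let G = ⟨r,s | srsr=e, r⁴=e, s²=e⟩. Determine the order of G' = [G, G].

G' = [G, G] is generated by all commutators. The generator-pair commutators are: [r, s] = r².
The subgroup they normally generate is {e, r²}, of order 2.
Check: |G/G'| = 8/2 = 4 is the order of the abelianisation.

Answer: 2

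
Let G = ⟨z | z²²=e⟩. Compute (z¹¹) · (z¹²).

Compute (z¹¹) · (z¹²) by multiplying left to right and reducing via the relations at each step:
  (z¹¹) · z¹² = z

Answer: z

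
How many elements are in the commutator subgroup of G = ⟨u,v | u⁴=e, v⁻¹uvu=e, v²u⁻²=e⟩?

G' = [G, G] is generated by all commutators. The generator-pair commutators are: [u, v] = u².
The subgroup they normally generate is {e, u²}, of order 2.
Check: |G/G'| = 8/2 = 4 is the order of the abelianisation.

Answer: 2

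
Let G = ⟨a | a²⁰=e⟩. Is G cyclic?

|G| = 20. The element a has order 20 (its powers give 20 distinct elements), so ⟨a⟩ = G and G is cyclic.

Answer: Yes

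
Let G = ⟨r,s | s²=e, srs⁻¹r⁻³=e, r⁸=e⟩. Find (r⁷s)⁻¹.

The order of (r⁷s) is 4 (smallest k with (r⁷s)ᵏ = e), so (r⁷s)⁻¹ = (r⁷s)³ = r³s.
Check: (r⁷s) · (r³s) → (r⁷s) · r³ = s;   s · s = e, giving e as required.

Answer: r³s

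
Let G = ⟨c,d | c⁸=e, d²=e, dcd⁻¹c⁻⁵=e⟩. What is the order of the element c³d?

Compute successive powers until reaching e:
  (c³d)¹ = c³d, (c³d)² = c², (c³d)³ = c⁵d, (c³d)⁴ = c⁴, (c³d)⁵ = c⁷d, (c³d)⁶ = c⁶, (c³d)⁷ = cd, (c³d)⁸ = e.
The smallest positive k with (c³d)ᵏ = e is 8.

Answer: 8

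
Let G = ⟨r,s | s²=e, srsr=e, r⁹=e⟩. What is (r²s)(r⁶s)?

Compute (r²s) · (r⁶s) by multiplying left to right and reducing via the relations at each step:
  (r²s) · r⁶ = r⁵s
  (r⁵s) · s = r⁵

Answer: r⁵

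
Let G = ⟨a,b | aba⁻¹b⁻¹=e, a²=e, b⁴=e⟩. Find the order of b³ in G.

Compute successive powers until reaching e:
  (b³)¹ = b³, (b³)² = b², (b³)³ = b, (b³)⁴ = e.
The smallest positive k with (b³)ᵏ = e is 4.

Answer: 4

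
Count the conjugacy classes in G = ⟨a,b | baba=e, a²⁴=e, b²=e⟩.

The conjugacy classes (representative and size) are:
  [e] (size 1), [a²³] (size 2), [a²] (size 2), [a³] (size 2), [a²⁰] (size 2), [a¹⁹] (size 2), [a⁶] (size 2), [a⁷] (size 2), [a⁸] (size 2), [a⁹] (size 2), [a¹⁴] (size 2), [a¹¹] (size 2), [a¹²] (size 1), [a⁴b] (size 12), [a⁵b] (size 12).
Class equation: 1 + 2 + 2 + 2 + 2 + 2 + 2 + 2 + 2 + 2 + 2 + 2 + 1 + 12 + 12 = 48 = |G|. So G has 15 conjugacy classes.

Answer: 15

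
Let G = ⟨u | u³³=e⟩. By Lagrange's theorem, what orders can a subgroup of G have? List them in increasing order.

|G| = 33 = 3 · 11. By Lagrange's theorem the order of any subgroup divides 33; the divisors of 33 are 1, 3, 11, 33.

Answer: 1, 3, 11, 33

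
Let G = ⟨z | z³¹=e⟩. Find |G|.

G is generated by a single element, so G is cyclic. The relator gives z³¹ = e and no smaller power is forced to be e, so the 31 powers {e, z, z², z³, z⁴, z⁵, z⁶, z⁷, z⁸, z⁹, z²², z²³, z²¹, z²⁰, z²⁴, z²⁵, z²⁶, z²⁷, z²⁸, z²⁹, z³⁰, z¹², z¹³, z¹¹, z¹⁰, z¹⁴, z¹⁵, z¹⁶, z¹⁷, z¹⁸, z¹⁹} are distinct. Hence |G| = 31.

Answer: 31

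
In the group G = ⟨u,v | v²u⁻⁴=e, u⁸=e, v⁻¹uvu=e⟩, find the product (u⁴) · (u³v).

Compute (u⁴) · (u³v) by multiplying left to right and reducing via the relations at each step:
  (u⁴) · u³ = u⁷
  (u⁷) · v = u³v⁻¹

Answer: u³v⁻¹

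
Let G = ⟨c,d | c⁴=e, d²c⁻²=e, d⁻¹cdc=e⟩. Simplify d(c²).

Compute d · (c²) by multiplying left to right and reducing via the relations at each step:
  d · c² = d⁻¹

Answer: d⁻¹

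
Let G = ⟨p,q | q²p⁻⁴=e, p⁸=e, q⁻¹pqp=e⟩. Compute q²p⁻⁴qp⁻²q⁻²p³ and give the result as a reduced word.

Multiply left to right, reducing at each step:
  (p⁴) · p⁻⁴ = e
  e · q = q
  q · p⁻² = p²q
  (p²q) · q⁻² = p²q⁻¹
  (p²q⁻¹) · p³ = p³q

Answer: p³q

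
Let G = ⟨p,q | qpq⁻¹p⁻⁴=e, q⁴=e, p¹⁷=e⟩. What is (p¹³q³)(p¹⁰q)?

Compute (p¹³q³) · (p¹⁰q) by multiplying left to right and reducing via the relations at each step:
  (p¹³q³) · p¹⁰ = p⁷q³
  (p⁷q³) · q = p⁷

Answer: p⁷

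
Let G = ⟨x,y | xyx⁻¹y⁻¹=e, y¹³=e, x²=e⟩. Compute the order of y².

Compute successive powers until reaching e:
  (y²)¹ = y², (y²)² = y⁴, (y²)³ = y⁶, (y²)⁴ = y⁸, (y²)⁵ = y¹⁰, (y²)⁶ = y¹², (y²)⁷ = y, (y²)⁸ = y³, (y²)⁹ = y⁵, (y²)¹⁰ = y⁷, (y²)¹¹ = y⁹, (y²)¹² = y¹¹, (y²)¹³ = e.
The smallest positive k with (y²)ᵏ = e is 13.

Answer: 13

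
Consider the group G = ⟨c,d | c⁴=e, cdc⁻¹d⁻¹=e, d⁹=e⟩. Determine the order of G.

Enumerate words in the generators, reducing via the relations: the distinct elements are
  {c, d, e, cd, c², c³, d², d³, d⁴, d⁵, d⁶, d⁷, d⁸, cd², cd³, cd⁴, cd⁵, cd⁶, cd⁷, cd⁸, c²d, c³d, c²d², c²d³, c²d⁴, c²d⁵, c²d⁶, c²d⁷, c²d⁸, c³d², c³d³, c³d⁴, c³d⁵, c³d⁶, c³d⁷, c³d⁸}.
No further products give new elements, so |G| = 36.

Answer: 36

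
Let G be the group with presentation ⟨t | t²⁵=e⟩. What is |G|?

G is generated by a single element, so G is cyclic. The relator gives t²⁵ = e and no smaller power is forced to be e, so the 25 powers {e, t, t², t³, t⁴, t⁵, t⁶, t⁷, t⁸, t⁹, t²², t²³, t²¹, t²⁰, t²⁴, t¹², t¹³, t¹¹, t¹⁰, t¹⁴, t¹⁵, t¹⁶, t¹⁷, t¹⁸, t¹⁹} are distinct. Hence |G| = 25.

Answer: 25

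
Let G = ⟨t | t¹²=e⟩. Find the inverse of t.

The order of t is 12 (smallest k with tᵏ = e), so t⁻¹ = t¹¹ = t¹¹.
Check: t · (t¹¹) → t · t¹¹ = e, giving e as required.

Answer: t¹¹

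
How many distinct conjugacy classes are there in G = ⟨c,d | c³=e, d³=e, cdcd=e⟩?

The conjugacy classes (representative and size) are:
  [e] (size 1), [dc²] (size 4), [d²c] (size 4), [c²d²] (size 3).
Class equation: 1 + 4 + 4 + 3 = 12 = |G|. So G has 4 conjugacy classes.

Answer: 4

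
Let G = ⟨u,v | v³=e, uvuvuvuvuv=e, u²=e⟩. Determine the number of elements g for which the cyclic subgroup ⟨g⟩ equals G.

⟨g⟩ = G would require ord(g) = |G| = 60, but the maximum element order in G is 5 < 60. So G is not cyclic and no single element generates it: the count is 0.

Answer: 0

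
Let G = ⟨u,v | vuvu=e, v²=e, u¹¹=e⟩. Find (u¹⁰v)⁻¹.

The order of (u¹⁰v) is 2 (smallest k with (u¹⁰v)ᵏ = e), so (u¹⁰v)⁻¹ = (u¹⁰v)¹ = u¹⁰v.
Check: (u¹⁰v) · (u¹⁰v) → (u¹⁰v) · u¹⁰ = v;   v · v = e, giving e as required.

Answer: u¹⁰v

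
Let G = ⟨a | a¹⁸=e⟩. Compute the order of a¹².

Compute successive powers until reaching e:
  (a¹²)¹ = a¹², (a¹²)² = a⁶, (a¹²)³ = e.
The smallest positive k with (a¹²)ᵏ = e is 3.

Answer: 3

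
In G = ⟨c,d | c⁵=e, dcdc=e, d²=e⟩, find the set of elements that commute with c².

⟨c²⟩ ⊆ C_G(c²) since powers of c² commute with c²; so |C_G(c²)| ≥ |⟨c²⟩| = 5.
By orbit–stabilizer, |C_G(c²)| = |G| / |conj. class of c²| = 10 / 2 = 5.
The 5 elements commuting with c² are {e, c, c², c³, c⁴}.

Answer: {e, c, c², c³, c⁴}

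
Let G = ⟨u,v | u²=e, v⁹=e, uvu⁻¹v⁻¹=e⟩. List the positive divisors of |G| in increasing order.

|G| = 18 = 2 · 3². By Lagrange's theorem the order of any subgroup divides 18; the divisors of 18 are 1, 2, 3, 6, 9, 18.

Answer: 1, 2, 3, 6, 9, 18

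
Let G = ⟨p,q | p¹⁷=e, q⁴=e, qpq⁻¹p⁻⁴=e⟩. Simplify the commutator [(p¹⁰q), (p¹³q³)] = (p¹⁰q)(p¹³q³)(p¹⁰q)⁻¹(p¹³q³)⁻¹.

[(p¹⁰q), (p¹³q³)] = (p¹⁰q)·(p¹³q³)·(p¹⁰q)⁻¹·(p¹³q³)⁻¹.
  (p¹⁰q) · (p¹³q³) = p¹¹
  (p¹¹) · (p⁶q³) = q³
  (q³) · (p¹⁶q) = p⁴

Answer: p⁴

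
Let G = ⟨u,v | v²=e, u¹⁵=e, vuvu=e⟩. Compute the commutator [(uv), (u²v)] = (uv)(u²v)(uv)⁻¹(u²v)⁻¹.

[(uv), (u²v)] = (uv)·(u²v)·(uv)⁻¹·(u²v)⁻¹.
  (uv) · (u²v) = u¹⁴
  (u¹⁴) · (uv) = v
  v · (u²v) = u¹³

Answer: u¹³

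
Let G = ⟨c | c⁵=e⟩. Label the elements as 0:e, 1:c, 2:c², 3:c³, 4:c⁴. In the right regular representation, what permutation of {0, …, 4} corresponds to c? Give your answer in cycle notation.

(0 1 2 3 4)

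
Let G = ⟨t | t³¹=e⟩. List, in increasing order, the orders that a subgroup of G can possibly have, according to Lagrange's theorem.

|G| = 31 = 31. By Lagrange's theorem the order of any subgroup divides 31; the divisors of 31 are 1, 31.

Answer: 1, 31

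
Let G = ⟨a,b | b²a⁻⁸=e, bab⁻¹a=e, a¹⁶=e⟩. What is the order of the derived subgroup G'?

G' = [G, G] is generated by all commutators. The generator-pair commutators are: [a, b] = a².
The subgroup they normally generate is {e, a², a⁴, a⁶, a⁸, a¹⁰, a¹², a¹⁴}, of order 8.
Check: |G/G'| = 32/8 = 4 is the order of the abelianisation.

Answer: 8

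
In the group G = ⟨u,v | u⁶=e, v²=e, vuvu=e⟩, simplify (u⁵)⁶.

Compute successive powers of (u⁵), reducing at each step:
  (u⁵)²: (u⁵) · u⁵ = u⁴
  (u⁵)³: (u⁴) · u⁵ = u³
  (u⁵)⁴: (u³) · u⁵ = u²
  (u⁵)⁵: (u²) · u⁵ = u
  (u⁵)⁶: u · u⁵ = e

Answer: e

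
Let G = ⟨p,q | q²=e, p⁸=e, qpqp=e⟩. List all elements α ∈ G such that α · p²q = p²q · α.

⟨p²q⟩ ⊆ C_G(p²q) since powers of p²q commute with p²q; so |C_G(p²q)| ≥ |⟨p²q⟩| = 2.
By orbit–stabilizer, |C_G(p²q)| = |G| / |conj. class of p²q| = 16 / 4 = 4.
The 4 elements commuting with p²q are {e, p⁴, p²q, p⁶q}.

Answer: {e, p⁴, p²q, p⁶q}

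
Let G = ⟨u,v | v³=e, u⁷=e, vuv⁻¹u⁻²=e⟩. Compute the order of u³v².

Compute successive powers until reaching e:
  (u³v²)¹ = u³v², (u³v²)² = uv, (u³v²)³ = e.
The smallest positive k with (u³v²)ᵏ = e is 3.

Answer: 3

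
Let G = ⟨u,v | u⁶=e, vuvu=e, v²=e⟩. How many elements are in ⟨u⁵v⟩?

|⟨u⁵v⟩| equals the order of u⁵v. Compute successive powers until reaching e:
  (u⁵v)¹ = u⁵v, (u⁵v)² = e.
The smallest positive k with (u⁵v)ᵏ = e is 2, so |⟨u⁵v⟩| = 2.

Answer: 2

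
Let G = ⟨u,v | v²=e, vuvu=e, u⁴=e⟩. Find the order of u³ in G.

Compute successive powers until reaching e:
  (u³)¹ = u³, (u³)² = u², (u³)³ = u, (u³)⁴ = e.
The smallest positive k with (u³)ᵏ = e is 4.

Answer: 4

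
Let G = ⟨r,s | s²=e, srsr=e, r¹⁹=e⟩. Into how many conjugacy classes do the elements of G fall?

The conjugacy classes (representative and size) are:
  [e] (size 1), [r¹⁸] (size 2), [r²] (size 2), [r¹⁶] (size 2), [r⁴] (size 2), [r¹⁴] (size 2), [r¹³] (size 2), [r¹²] (size 2), [r⁸] (size 2), [r⁹] (size 2), [s] (size 19).
Class equation: 1 + 2 + 2 + 2 + 2 + 2 + 2 + 2 + 2 + 2 + 19 = 38 = |G|. So G has 11 conjugacy classes.

Answer: 11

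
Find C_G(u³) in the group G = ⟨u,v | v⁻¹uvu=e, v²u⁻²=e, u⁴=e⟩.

⟨u³⟩ ⊆ C_G(u³) since powers of u³ commute with u³; so |C_G(u³)| ≥ |⟨u³⟩| = 4.
By orbit–stabilizer, |C_G(u³)| = |G| / |conj. class of u³| = 8 / 2 = 4.
The 4 elements commuting with u³ are {e, u, u², u³}.

Answer: {e, u, u², u³}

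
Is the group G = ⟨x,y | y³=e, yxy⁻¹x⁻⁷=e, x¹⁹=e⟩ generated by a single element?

Every cyclic group is abelian. But x·y = xy while y·x = x⁷y, so x·y ≠ y·x and G is not abelian. Hence G is not cyclic.

Answer: No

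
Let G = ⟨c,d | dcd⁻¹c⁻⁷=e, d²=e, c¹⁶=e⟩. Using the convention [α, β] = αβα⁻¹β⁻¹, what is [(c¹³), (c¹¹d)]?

[(c¹³), (c¹¹d)] = (c¹³)·(c¹¹d)·(c¹³)⁻¹·(c¹¹d)⁻¹.
  (c¹³) · (c¹¹d) = c⁸d
  (c⁸d) · (c³) = c¹³d
  (c¹³d) · (c³d) = c²

Answer: c²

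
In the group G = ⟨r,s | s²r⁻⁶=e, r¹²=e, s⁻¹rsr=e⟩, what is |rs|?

Compute successive powers until reaching e:
  (rs)¹ = rs, (rs)² = r⁶, (rs)³ = rs⁻¹, (rs)⁴ = e.
The smallest positive k with (rs)ᵏ = e is 4.

Answer: 4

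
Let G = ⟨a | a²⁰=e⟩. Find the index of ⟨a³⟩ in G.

First find ord(a³) by computing successive powers:
  (a³)¹ = a³, (a³)² = a⁶, (a³)³ = a⁹, (a³)⁴ = a¹², (a³)⁵ = a¹⁵, (a³)⁶ = a¹⁸, (a³)⁷ = a, (a³)⁸ = a⁴, (a³)⁹ = a⁷, (a³)¹⁰ = a¹⁰, (a³)¹¹ = a¹³, (a³)¹² = a¹⁶, (a³)¹³ = a¹⁹, (a³)¹⁴ = a², (a³)¹⁵ = a⁵, (a³)¹⁶ = a⁸, (a³)¹⁷ = a¹¹, (a³)¹⁸ = a¹⁴, (a³)¹⁹ = a¹⁷, (a³)²⁰ = e.
So |⟨a³⟩| = ord(a³) = 20. With |G| = 20, by Lagrange [G : ⟨a³⟩] = 20/20 = 1.

Answer: 1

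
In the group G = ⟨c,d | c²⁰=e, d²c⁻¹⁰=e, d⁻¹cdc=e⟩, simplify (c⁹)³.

Compute successive powers of (c⁹), reducing at each step:
  (c⁹)²: (c⁹) · c⁹ = c¹⁸
  (c⁹)³: (c¹⁸) · c⁹ = c⁷

Answer: c⁷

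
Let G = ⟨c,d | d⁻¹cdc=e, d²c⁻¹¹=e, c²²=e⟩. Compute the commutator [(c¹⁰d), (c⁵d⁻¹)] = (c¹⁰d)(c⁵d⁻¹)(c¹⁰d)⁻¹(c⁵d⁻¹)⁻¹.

[(c¹⁰d), (c⁵d⁻¹)] = (c¹⁰d)·(c⁵d⁻¹)·(c¹⁰d)⁻¹·(c⁵d⁻¹)⁻¹.
  (c¹⁰d) · (c⁵d⁻¹) = c⁵
  (c⁵) · (c¹⁰d⁻¹) = c⁴d
  (c⁴d) · (c⁵d) = c¹⁰

Answer: c¹⁰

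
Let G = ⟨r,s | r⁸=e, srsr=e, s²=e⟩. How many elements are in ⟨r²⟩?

|⟨r²⟩| equals the order of r². Compute successive powers until reaching e:
  (r²)¹ = r², (r²)² = r⁴, (r²)³ = r⁶, (r²)⁴ = e.
The smallest positive k with (r²)ᵏ = e is 4, so |⟨r²⟩| = 4.

Answer: 4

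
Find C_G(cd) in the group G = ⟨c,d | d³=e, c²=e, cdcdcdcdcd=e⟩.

⟨cd⟩ ⊆ C_G(cd) since powers of cd commute with cd; so |C_G(cd)| ≥ |⟨cd⟩| = 5.
By orbit–stabilizer, |C_G(cd)| = |G| / |conj. class of cd| = 60 / 12 = 5.
The 5 elements commuting with cd are {e, cd, cdcd, d²cd²c, d²c}.

Answer: {e, cd, cdcd, d²cd²c, d²c}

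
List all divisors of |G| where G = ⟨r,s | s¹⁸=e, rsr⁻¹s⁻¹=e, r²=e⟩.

|G| = 36 = 2² · 3². By Lagrange's theorem the order of any subgroup divides 36; the divisors of 36 are 1, 2, 3, 4, 6, 9, 12, 18, 36.

Answer: 1, 2, 3, 4, 6, 9, 12, 18, 36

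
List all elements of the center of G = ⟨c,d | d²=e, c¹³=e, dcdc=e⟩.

An element z ∈ Z(G) iff z commutes with every generator.
For example e is central: e·c = c = c·e; e·d = d = d·e.
Whereas c ∉ Z(G) since c·d = cd ≠ c¹²d = d·c.
Checking each of the 26 elements this way gives Z(G) = {e}, of order 1.

Answer: {e}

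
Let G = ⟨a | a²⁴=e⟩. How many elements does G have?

G is generated by a single element, so G is cyclic. The relator gives a²⁴ = e and no smaller power is forced to be e, so the 24 powers {a, e, a², a³, a⁴, a⁵, a⁶, a⁷, a⁸, a⁹, a²², a²³, a²¹, a²⁰, a¹², a¹³, a¹¹, a¹⁰, a¹⁴, a¹⁵, a¹⁶, a¹⁷, a¹⁸, a¹⁹} are distinct. Hence |G| = 24.

Answer: 24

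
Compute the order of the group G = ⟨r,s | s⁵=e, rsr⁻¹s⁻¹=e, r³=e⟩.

Enumerate words in the generators, reducing via the relations: the distinct elements are
  {e, r, s, rs, r², s², s³, s⁴, rs², rs³, rs⁴, r²s, r²s², r²s³, r²s⁴}.
No further products give new elements, so |G| = 15.

Answer: 15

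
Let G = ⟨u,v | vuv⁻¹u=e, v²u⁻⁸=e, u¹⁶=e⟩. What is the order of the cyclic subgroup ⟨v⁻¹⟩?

|⟨v⁻¹⟩| equals the order of v⁻¹. Compute successive powers until reaching e:
  (v⁻¹)¹ = v⁻¹, (v⁻¹)² = u⁸, (v⁻¹)³ = v, (v⁻¹)⁴ = e.
The smallest positive k with (v⁻¹)ᵏ = e is 4, so |⟨v⁻¹⟩| = 4.

Answer: 4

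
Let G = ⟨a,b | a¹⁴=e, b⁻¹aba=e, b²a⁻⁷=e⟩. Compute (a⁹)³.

Compute successive powers of (a⁹), reducing at each step:
  (a⁹)²: (a⁹) · a⁹ = a⁴
  (a⁹)³: (a⁴) · a⁹ = a¹³

Answer: a¹³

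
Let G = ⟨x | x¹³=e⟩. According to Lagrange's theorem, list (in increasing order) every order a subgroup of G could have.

|G| = 13 = 13. By Lagrange's theorem the order of any subgroup divides 13; the divisors of 13 are 1, 13.

Answer: 1, 13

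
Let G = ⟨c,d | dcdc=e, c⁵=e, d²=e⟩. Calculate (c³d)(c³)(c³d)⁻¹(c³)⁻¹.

[(c³d), (c³)] = (c³d)·(c³)·(c³d)⁻¹·(c³)⁻¹.
  (c³d) · (c³) = d
  d · (c³d) = c²
  (c²) · (c²) = c⁴

Answer: c⁴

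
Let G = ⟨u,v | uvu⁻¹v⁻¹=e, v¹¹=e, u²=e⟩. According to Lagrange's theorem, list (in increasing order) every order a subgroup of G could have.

|G| = 22 = 2 · 11. By Lagrange's theorem the order of any subgroup divides 22; the divisors of 22 are 1, 2, 11, 22.

Answer: 1, 2, 11, 22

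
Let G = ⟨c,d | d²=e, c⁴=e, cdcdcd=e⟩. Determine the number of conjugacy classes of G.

The conjugacy classes (representative and size) are:
  [e] (size 1), [c³] (size 6), [c²dc²d] (size 3), [cdc³] (size 6), [dc³] (size 8).
Class equation: 1 + 6 + 3 + 6 + 8 = 24 = |G|. So G has 5 conjugacy classes.

Answer: 5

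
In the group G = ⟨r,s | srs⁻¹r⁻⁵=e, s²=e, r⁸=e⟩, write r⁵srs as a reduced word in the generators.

Multiply left to right, reducing at each step:
  (r⁵) · s = r⁵s
  (r⁵s) · r = r²s
  (r²s) · s = r²

Answer: r²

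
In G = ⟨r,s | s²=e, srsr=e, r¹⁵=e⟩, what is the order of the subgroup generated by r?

|⟨r⟩| equals the order of r. Compute successive powers until reaching e:
  r¹ = r, r² = r², r³ = r³, r⁴ = r⁴, r⁵ = r⁵, r⁶ = r⁶, r⁷ = r⁷, r⁸ = r⁸, r⁹ = r⁹, r¹⁰ = r¹⁰, r¹¹ = r¹¹, r¹² = r¹², r¹³ = r¹³, r¹⁴ = r¹⁴, r¹⁵ = e.
The smallest positive k with rᵏ = e is 15, so |⟨r⟩| = 15.

Answer: 15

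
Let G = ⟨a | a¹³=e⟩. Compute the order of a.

Compute successive powers until reaching e:
  a¹ = a, a² = a², a³ = a³, a⁴ = a⁴, a⁵ = a⁵, a⁶ = a⁶, a⁷ = a⁷, a⁸ = a⁸, a⁹ = a⁹, a¹⁰ = a¹⁰, a¹¹ = a¹¹, a¹² = a¹², a¹³ = e.
The smallest positive k with aᵏ = e is 13.

Answer: 13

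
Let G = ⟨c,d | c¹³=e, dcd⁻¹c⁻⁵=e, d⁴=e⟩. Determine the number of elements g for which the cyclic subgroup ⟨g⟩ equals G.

⟨g⟩ = G would require ord(g) = |G| = 52, but the maximum element order in G is 13 < 52. So G is not cyclic and no single element generates it: the count is 0.

Answer: 0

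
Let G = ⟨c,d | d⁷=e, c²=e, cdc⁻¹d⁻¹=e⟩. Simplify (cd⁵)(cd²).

Compute (cd⁵) · (cd²) by multiplying left to right and reducing via the relations at each step:
  (cd⁵) · c = d⁵
  (d⁵) · d² = e

Answer: e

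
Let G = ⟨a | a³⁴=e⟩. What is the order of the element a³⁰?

Compute successive powers until reaching e:
  (a³⁰)¹ = a³⁰, (a³⁰)² = a²⁶, (a³⁰)³ = a²², (a³⁰)⁴ = a¹⁸, (a³⁰)⁵ = a¹⁴, (a³⁰)⁶ = a¹⁰, (a³⁰)⁷ = a⁶, (a³⁰)⁸ = a², (a³⁰)⁹ = a³², (a³⁰)¹⁰ = a²⁸, (a³⁰)¹¹ = a²⁴, (a³⁰)¹² = a²⁰, (a³⁰)¹³ = a¹⁶, (a³⁰)¹⁴ = a¹², (a³⁰)¹⁵ = a⁸, (a³⁰)¹⁶ = a⁴, (a³⁰)¹⁷ = e.
The smallest positive k with (a³⁰)ᵏ = e is 17.

Answer: 17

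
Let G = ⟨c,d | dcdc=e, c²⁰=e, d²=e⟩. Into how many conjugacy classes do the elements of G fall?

The conjugacy classes (representative and size) are:
  [e] (size 1), [c] (size 2), [c¹⁸] (size 2), [c³] (size 2), [c⁴] (size 2), [c¹⁵] (size 2), [c¹⁴] (size 2), [c⁷] (size 2), [c¹²] (size 2), [c¹¹] (size 2), [c¹⁰] (size 1), [c¹⁸d] (size 10), [c⁵d] (size 10).
Class equation: 1 + 2 + 2 + 2 + 2 + 2 + 2 + 2 + 2 + 2 + 1 + 10 + 10 = 40 = |G|. So G has 13 conjugacy classes.

Answer: 13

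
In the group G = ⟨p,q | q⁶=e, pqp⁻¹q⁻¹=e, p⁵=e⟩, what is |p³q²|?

Compute successive powers until reaching e:
  (p³q²)¹ = p³q², (p³q²)² = pq⁴, (p³q²)³ = p⁴, (p³q²)⁴ = p²q², (p³q²)⁵ = q⁴, (p³q²)⁶ = p³, (p³q²)⁷ = pq², (p³q²)⁸ = p⁴q⁴, (p³q²)⁹ = p², (p³q²)¹⁰ = q², (p³q²)¹¹ = p³q⁴, (p³q²)¹² = p, (p³q²)¹³ = p⁴q², (p³q²)¹⁴ = p²q⁴, (p³q²)¹⁵ = e.
The smallest positive k with (p³q²)ᵏ = e is 15.

Answer: 15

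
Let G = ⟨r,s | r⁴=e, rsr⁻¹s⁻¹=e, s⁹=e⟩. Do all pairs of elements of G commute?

Each pair of generators commutes: r·s = rs = s·r. Since the generators pairwise commute, every element of G commutes with every other, so G is abelian.

Answer: Yes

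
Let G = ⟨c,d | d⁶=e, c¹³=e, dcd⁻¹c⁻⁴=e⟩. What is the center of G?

An element z ∈ Z(G) iff z commutes with every generator.
For example e is central: e·c = c = c·e; e·d = d = d·e.
Whereas c ∉ Z(G) since c·d = cd ≠ c⁴d = d·c.
Checking each of the 78 elements this way gives Z(G) = {e}, of order 1.

Answer: {e}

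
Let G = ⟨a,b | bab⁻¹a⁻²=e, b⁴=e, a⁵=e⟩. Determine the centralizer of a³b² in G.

⟨a³b²⟩ ⊆ C_G(a³b²) since powers of a³b² commute with a³b²; so |C_G(a³b²)| ≥ |⟨a³b²⟩| = 2.
By orbit–stabilizer, |C_G(a³b²)| = |G| / |conj. class of a³b²| = 20 / 5 = 4.
The 4 elements commuting with a³b² are {e, ab, a²b³, a³b²}.

Answer: {e, ab, a²b³, a³b²}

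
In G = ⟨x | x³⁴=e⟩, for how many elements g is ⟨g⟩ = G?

G is cyclic of order 34. An element generates G iff its order is 34, and a cyclic group of order 34 has exactly φ(34) = 16 such elements.

Answer: 16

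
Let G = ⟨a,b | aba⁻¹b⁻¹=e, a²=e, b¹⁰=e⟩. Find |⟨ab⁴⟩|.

|⟨ab⁴⟩| equals the order of ab⁴. Compute successive powers until reaching e:
  (ab⁴)¹ = ab⁴, (ab⁴)² = b⁸, (ab⁴)³ = ab², (ab⁴)⁴ = b⁶, (ab⁴)⁵ = a, (ab⁴)⁶ = b⁴, (ab⁴)⁷ = ab⁸, (ab⁴)⁸ = b², (ab⁴)⁹ = ab⁶, (ab⁴)¹⁰ = e.
The smallest positive k with (ab⁴)ᵏ = e is 10, so |⟨ab⁴⟩| = 10.

Answer: 10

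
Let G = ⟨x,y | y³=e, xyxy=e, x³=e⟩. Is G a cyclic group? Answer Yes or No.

Every cyclic group is abelian. But x·y = xy while y·x = x²y², so x·y ≠ y·x and G is not abelian. Hence G is not cyclic.

Answer: No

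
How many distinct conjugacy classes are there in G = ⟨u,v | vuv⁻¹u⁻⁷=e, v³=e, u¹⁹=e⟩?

The conjugacy classes (representative and size) are:
  [e] (size 1), [u¹¹] (size 3), [u¹⁴] (size 3), [u⁶] (size 3), [u¹⁷] (size 3), [u¹²] (size 3), [u¹⁰] (size 3), [u²v] (size 19), [u¹⁸v²] (size 19).
Class equation: 1 + 3 + 3 + 3 + 3 + 3 + 3 + 19 + 19 = 57 = |G|. So G has 9 conjugacy classes.

Answer: 9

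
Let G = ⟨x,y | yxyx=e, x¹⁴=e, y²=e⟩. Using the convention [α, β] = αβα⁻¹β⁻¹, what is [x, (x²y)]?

[x, (x²y)] = x·(x²y)·x⁻¹·(x²y)⁻¹.
  x · (x²y) = x³y
  (x³y) · (x¹³) = x⁴y
  (x⁴y) · (x²y) = x²

Answer: x²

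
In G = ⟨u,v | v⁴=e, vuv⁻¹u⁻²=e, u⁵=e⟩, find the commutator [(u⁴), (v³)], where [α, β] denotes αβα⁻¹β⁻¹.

[(u⁴), (v³)] = (u⁴)·(v³)·(u⁴)⁻¹·(v³)⁻¹.
  (u⁴) · (v³) = u⁴v³
  (u⁴v³) · u = u²v³
  (u²v³) · v = u²

Answer: u²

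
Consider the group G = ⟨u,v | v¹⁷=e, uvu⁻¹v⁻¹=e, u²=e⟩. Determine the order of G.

Enumerate words in the generators, reducing via the relations: the distinct elements are
  {e, u, v, uv, v², v³, v⁴, v⁵, v⁶, v⁷, v⁸, v⁹, uv², uv³, uv⁴, uv⁵, uv⁶, uv⁷, uv⁸, uv⁹, v¹², v¹³, v¹¹, v¹⁰, v¹⁴, v¹⁵, v¹⁶, uv¹², uv¹³, uv¹¹, uv¹⁰, uv¹⁴, uv¹⁵, uv¹⁶}.
No further products give new elements, so |G| = 34.

Answer: 34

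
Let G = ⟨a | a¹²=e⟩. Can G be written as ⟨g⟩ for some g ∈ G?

|G| = 12. The element a has order 12 (its powers give 12 distinct elements), so ⟨a⟩ = G and G is cyclic.

Answer: Yes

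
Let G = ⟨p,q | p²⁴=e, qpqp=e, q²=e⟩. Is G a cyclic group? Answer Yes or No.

Every cyclic group is abelian. But p·q = pq while q·p = p²³q, so p·q ≠ q·p and G is not abelian. Hence G is not cyclic.

Answer: No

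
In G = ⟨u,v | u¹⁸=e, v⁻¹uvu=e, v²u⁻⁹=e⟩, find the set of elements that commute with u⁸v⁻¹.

⟨u⁸v⁻¹⟩ ⊆ C_G(u⁸v⁻¹) since powers of u⁸v⁻¹ commute with u⁸v⁻¹; so |C_G(u⁸v⁻¹)| ≥ |⟨u⁸v⁻¹⟩| = 4.
By orbit–stabilizer, |C_G(u⁸v⁻¹)| = |G| / |conj. class of u⁸v⁻¹| = 36 / 9 = 4.
The 4 elements commuting with u⁸v⁻¹ are {e, u⁹, u⁸v, u⁸v⁻¹}.

Answer: {e, u⁹, u⁸v, u⁸v⁻¹}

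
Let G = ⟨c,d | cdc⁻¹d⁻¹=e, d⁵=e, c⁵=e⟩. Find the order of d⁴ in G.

Compute successive powers until reaching e:
  (d⁴)¹ = d⁴, (d⁴)² = d³, (d⁴)³ = d², (d⁴)⁴ = d, (d⁴)⁵ = e.
The smallest positive k with (d⁴)ᵏ = e is 5.

Answer: 5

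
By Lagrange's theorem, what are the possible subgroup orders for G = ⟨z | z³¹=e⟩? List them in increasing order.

|G| = 31 = 31. By Lagrange's theorem the order of any subgroup divides 31; the divisors of 31 are 1, 31.

Answer: 1, 31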